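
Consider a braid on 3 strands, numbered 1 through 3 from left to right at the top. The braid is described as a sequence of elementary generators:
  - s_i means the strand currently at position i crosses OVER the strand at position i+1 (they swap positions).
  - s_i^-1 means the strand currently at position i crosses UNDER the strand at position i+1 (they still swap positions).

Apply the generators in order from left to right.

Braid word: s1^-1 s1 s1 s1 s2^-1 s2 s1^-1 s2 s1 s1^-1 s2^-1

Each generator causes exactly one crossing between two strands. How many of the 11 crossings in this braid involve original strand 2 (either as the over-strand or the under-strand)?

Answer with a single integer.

Answer: 9

Derivation:
Gen 1: crossing 1x2. Involves strand 2? yes. Count so far: 1
Gen 2: crossing 2x1. Involves strand 2? yes. Count so far: 2
Gen 3: crossing 1x2. Involves strand 2? yes. Count so far: 3
Gen 4: crossing 2x1. Involves strand 2? yes. Count so far: 4
Gen 5: crossing 2x3. Involves strand 2? yes. Count so far: 5
Gen 6: crossing 3x2. Involves strand 2? yes. Count so far: 6
Gen 7: crossing 1x2. Involves strand 2? yes. Count so far: 7
Gen 8: crossing 1x3. Involves strand 2? no. Count so far: 7
Gen 9: crossing 2x3. Involves strand 2? yes. Count so far: 8
Gen 10: crossing 3x2. Involves strand 2? yes. Count so far: 9
Gen 11: crossing 3x1. Involves strand 2? no. Count so far: 9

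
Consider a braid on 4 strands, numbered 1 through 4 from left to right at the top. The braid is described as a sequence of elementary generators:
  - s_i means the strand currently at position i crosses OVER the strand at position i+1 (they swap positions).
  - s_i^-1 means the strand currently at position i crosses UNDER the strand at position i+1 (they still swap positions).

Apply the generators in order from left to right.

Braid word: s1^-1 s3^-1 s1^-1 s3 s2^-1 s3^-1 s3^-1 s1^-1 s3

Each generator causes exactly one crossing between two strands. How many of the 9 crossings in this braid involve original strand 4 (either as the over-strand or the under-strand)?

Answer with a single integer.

Gen 1: crossing 1x2. Involves strand 4? no. Count so far: 0
Gen 2: crossing 3x4. Involves strand 4? yes. Count so far: 1
Gen 3: crossing 2x1. Involves strand 4? no. Count so far: 1
Gen 4: crossing 4x3. Involves strand 4? yes. Count so far: 2
Gen 5: crossing 2x3. Involves strand 4? no. Count so far: 2
Gen 6: crossing 2x4. Involves strand 4? yes. Count so far: 3
Gen 7: crossing 4x2. Involves strand 4? yes. Count so far: 4
Gen 8: crossing 1x3. Involves strand 4? no. Count so far: 4
Gen 9: crossing 2x4. Involves strand 4? yes. Count so far: 5

Answer: 5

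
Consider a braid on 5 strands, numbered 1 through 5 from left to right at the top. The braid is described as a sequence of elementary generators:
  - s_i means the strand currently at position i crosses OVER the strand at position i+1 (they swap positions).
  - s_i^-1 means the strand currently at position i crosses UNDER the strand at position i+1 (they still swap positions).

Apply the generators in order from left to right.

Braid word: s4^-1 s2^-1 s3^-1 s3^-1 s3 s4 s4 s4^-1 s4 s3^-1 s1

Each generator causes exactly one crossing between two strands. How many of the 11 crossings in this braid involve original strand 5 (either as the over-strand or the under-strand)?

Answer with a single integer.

Gen 1: crossing 4x5. Involves strand 5? yes. Count so far: 1
Gen 2: crossing 2x3. Involves strand 5? no. Count so far: 1
Gen 3: crossing 2x5. Involves strand 5? yes. Count so far: 2
Gen 4: crossing 5x2. Involves strand 5? yes. Count so far: 3
Gen 5: crossing 2x5. Involves strand 5? yes. Count so far: 4
Gen 6: crossing 2x4. Involves strand 5? no. Count so far: 4
Gen 7: crossing 4x2. Involves strand 5? no. Count so far: 4
Gen 8: crossing 2x4. Involves strand 5? no. Count so far: 4
Gen 9: crossing 4x2. Involves strand 5? no. Count so far: 4
Gen 10: crossing 5x2. Involves strand 5? yes. Count so far: 5
Gen 11: crossing 1x3. Involves strand 5? no. Count so far: 5

Answer: 5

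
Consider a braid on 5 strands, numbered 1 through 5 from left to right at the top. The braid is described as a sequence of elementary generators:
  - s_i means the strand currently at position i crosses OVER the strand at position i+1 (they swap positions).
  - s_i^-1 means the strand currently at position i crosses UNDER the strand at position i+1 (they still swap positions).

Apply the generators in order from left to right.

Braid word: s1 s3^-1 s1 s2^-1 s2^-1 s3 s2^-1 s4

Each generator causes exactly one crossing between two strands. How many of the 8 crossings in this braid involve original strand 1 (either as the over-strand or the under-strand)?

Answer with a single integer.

Answer: 2

Derivation:
Gen 1: crossing 1x2. Involves strand 1? yes. Count so far: 1
Gen 2: crossing 3x4. Involves strand 1? no. Count so far: 1
Gen 3: crossing 2x1. Involves strand 1? yes. Count so far: 2
Gen 4: crossing 2x4. Involves strand 1? no. Count so far: 2
Gen 5: crossing 4x2. Involves strand 1? no. Count so far: 2
Gen 6: crossing 4x3. Involves strand 1? no. Count so far: 2
Gen 7: crossing 2x3. Involves strand 1? no. Count so far: 2
Gen 8: crossing 4x5. Involves strand 1? no. Count so far: 2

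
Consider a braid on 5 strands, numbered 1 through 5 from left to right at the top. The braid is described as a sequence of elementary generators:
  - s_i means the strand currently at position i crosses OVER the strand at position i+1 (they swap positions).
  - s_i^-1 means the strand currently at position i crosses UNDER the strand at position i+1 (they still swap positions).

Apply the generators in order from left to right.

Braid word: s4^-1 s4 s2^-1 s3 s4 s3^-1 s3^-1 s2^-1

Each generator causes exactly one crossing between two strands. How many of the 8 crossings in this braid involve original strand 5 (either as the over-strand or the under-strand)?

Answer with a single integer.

Answer: 5

Derivation:
Gen 1: crossing 4x5. Involves strand 5? yes. Count so far: 1
Gen 2: crossing 5x4. Involves strand 5? yes. Count so far: 2
Gen 3: crossing 2x3. Involves strand 5? no. Count so far: 2
Gen 4: crossing 2x4. Involves strand 5? no. Count so far: 2
Gen 5: crossing 2x5. Involves strand 5? yes. Count so far: 3
Gen 6: crossing 4x5. Involves strand 5? yes. Count so far: 4
Gen 7: crossing 5x4. Involves strand 5? yes. Count so far: 5
Gen 8: crossing 3x4. Involves strand 5? no. Count so far: 5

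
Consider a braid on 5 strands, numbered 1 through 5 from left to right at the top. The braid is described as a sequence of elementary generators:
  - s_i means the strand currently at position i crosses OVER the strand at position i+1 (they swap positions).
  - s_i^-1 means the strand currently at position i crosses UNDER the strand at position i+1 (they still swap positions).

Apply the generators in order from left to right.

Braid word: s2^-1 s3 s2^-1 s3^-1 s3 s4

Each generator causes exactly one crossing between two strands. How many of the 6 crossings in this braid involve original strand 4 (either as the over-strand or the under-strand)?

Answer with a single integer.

Answer: 2

Derivation:
Gen 1: crossing 2x3. Involves strand 4? no. Count so far: 0
Gen 2: crossing 2x4. Involves strand 4? yes. Count so far: 1
Gen 3: crossing 3x4. Involves strand 4? yes. Count so far: 2
Gen 4: crossing 3x2. Involves strand 4? no. Count so far: 2
Gen 5: crossing 2x3. Involves strand 4? no. Count so far: 2
Gen 6: crossing 2x5. Involves strand 4? no. Count so far: 2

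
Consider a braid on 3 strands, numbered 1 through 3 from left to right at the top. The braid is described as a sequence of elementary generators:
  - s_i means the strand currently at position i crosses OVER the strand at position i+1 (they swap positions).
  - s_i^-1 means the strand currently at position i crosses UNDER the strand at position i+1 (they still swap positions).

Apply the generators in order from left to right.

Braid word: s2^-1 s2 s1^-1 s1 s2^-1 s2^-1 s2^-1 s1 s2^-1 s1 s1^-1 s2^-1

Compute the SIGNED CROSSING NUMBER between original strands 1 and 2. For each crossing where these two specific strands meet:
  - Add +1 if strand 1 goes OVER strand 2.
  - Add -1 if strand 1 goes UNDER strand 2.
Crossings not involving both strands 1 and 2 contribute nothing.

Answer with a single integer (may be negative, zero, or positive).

Answer: -2

Derivation:
Gen 1: crossing 2x3. Both 1&2? no. Sum: 0
Gen 2: crossing 3x2. Both 1&2? no. Sum: 0
Gen 3: 1 under 2. Both 1&2? yes. Contrib: -1. Sum: -1
Gen 4: 2 over 1. Both 1&2? yes. Contrib: -1. Sum: -2
Gen 5: crossing 2x3. Both 1&2? no. Sum: -2
Gen 6: crossing 3x2. Both 1&2? no. Sum: -2
Gen 7: crossing 2x3. Both 1&2? no. Sum: -2
Gen 8: crossing 1x3. Both 1&2? no. Sum: -2
Gen 9: 1 under 2. Both 1&2? yes. Contrib: -1. Sum: -3
Gen 10: crossing 3x2. Both 1&2? no. Sum: -3
Gen 11: crossing 2x3. Both 1&2? no. Sum: -3
Gen 12: 2 under 1. Both 1&2? yes. Contrib: +1. Sum: -2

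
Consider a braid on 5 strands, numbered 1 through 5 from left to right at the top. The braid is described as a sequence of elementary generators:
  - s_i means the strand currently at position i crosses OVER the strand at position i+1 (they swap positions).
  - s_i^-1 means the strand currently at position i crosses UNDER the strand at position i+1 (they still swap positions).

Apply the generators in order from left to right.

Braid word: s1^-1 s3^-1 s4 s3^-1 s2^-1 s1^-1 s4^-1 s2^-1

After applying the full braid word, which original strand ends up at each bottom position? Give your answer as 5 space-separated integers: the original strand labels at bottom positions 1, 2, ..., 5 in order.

Gen 1 (s1^-1): strand 1 crosses under strand 2. Perm now: [2 1 3 4 5]
Gen 2 (s3^-1): strand 3 crosses under strand 4. Perm now: [2 1 4 3 5]
Gen 3 (s4): strand 3 crosses over strand 5. Perm now: [2 1 4 5 3]
Gen 4 (s3^-1): strand 4 crosses under strand 5. Perm now: [2 1 5 4 3]
Gen 5 (s2^-1): strand 1 crosses under strand 5. Perm now: [2 5 1 4 3]
Gen 6 (s1^-1): strand 2 crosses under strand 5. Perm now: [5 2 1 4 3]
Gen 7 (s4^-1): strand 4 crosses under strand 3. Perm now: [5 2 1 3 4]
Gen 8 (s2^-1): strand 2 crosses under strand 1. Perm now: [5 1 2 3 4]

Answer: 5 1 2 3 4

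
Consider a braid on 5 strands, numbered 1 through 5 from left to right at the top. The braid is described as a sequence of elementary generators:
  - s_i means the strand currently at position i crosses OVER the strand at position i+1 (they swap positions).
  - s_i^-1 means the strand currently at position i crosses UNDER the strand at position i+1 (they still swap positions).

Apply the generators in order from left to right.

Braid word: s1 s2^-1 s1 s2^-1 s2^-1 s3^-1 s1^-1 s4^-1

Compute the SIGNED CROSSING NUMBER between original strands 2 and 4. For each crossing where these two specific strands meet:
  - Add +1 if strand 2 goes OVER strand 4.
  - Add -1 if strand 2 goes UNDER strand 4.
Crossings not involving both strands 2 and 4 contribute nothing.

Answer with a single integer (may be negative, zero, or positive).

Answer: 0

Derivation:
Gen 1: crossing 1x2. Both 2&4? no. Sum: 0
Gen 2: crossing 1x3. Both 2&4? no. Sum: 0
Gen 3: crossing 2x3. Both 2&4? no. Sum: 0
Gen 4: crossing 2x1. Both 2&4? no. Sum: 0
Gen 5: crossing 1x2. Both 2&4? no. Sum: 0
Gen 6: crossing 1x4. Both 2&4? no. Sum: 0
Gen 7: crossing 3x2. Both 2&4? no. Sum: 0
Gen 8: crossing 1x5. Both 2&4? no. Sum: 0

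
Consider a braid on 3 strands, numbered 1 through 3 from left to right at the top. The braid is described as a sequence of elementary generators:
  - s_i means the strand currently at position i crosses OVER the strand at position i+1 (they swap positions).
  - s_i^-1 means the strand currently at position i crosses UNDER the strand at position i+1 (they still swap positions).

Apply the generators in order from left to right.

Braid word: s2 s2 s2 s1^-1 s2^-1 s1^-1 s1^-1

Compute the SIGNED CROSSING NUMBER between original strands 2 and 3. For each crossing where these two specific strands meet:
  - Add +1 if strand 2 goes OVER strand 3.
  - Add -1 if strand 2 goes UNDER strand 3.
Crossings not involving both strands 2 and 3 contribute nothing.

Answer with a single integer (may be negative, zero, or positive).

Answer: 1

Derivation:
Gen 1: 2 over 3. Both 2&3? yes. Contrib: +1. Sum: 1
Gen 2: 3 over 2. Both 2&3? yes. Contrib: -1. Sum: 0
Gen 3: 2 over 3. Both 2&3? yes. Contrib: +1. Sum: 1
Gen 4: crossing 1x3. Both 2&3? no. Sum: 1
Gen 5: crossing 1x2. Both 2&3? no. Sum: 1
Gen 6: 3 under 2. Both 2&3? yes. Contrib: +1. Sum: 2
Gen 7: 2 under 3. Both 2&3? yes. Contrib: -1. Sum: 1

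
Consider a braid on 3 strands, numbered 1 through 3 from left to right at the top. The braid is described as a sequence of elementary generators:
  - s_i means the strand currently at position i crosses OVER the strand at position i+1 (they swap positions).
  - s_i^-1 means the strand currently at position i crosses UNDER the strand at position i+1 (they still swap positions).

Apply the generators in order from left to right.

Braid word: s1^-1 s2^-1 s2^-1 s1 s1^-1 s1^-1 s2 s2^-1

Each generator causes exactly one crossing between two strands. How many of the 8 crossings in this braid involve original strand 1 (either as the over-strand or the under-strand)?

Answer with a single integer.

Answer: 6

Derivation:
Gen 1: crossing 1x2. Involves strand 1? yes. Count so far: 1
Gen 2: crossing 1x3. Involves strand 1? yes. Count so far: 2
Gen 3: crossing 3x1. Involves strand 1? yes. Count so far: 3
Gen 4: crossing 2x1. Involves strand 1? yes. Count so far: 4
Gen 5: crossing 1x2. Involves strand 1? yes. Count so far: 5
Gen 6: crossing 2x1. Involves strand 1? yes. Count so far: 6
Gen 7: crossing 2x3. Involves strand 1? no. Count so far: 6
Gen 8: crossing 3x2. Involves strand 1? no. Count so far: 6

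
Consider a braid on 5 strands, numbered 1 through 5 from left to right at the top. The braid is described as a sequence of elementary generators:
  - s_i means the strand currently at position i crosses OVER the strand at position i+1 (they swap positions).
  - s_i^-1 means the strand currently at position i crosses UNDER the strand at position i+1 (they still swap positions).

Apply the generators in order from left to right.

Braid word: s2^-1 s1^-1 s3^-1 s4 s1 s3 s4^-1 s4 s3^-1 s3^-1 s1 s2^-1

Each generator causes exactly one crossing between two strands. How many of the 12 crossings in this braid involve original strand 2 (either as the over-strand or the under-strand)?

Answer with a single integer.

Answer: 5

Derivation:
Gen 1: crossing 2x3. Involves strand 2? yes. Count so far: 1
Gen 2: crossing 1x3. Involves strand 2? no. Count so far: 1
Gen 3: crossing 2x4. Involves strand 2? yes. Count so far: 2
Gen 4: crossing 2x5. Involves strand 2? yes. Count so far: 3
Gen 5: crossing 3x1. Involves strand 2? no. Count so far: 3
Gen 6: crossing 4x5. Involves strand 2? no. Count so far: 3
Gen 7: crossing 4x2. Involves strand 2? yes. Count so far: 4
Gen 8: crossing 2x4. Involves strand 2? yes. Count so far: 5
Gen 9: crossing 5x4. Involves strand 2? no. Count so far: 5
Gen 10: crossing 4x5. Involves strand 2? no. Count so far: 5
Gen 11: crossing 1x3. Involves strand 2? no. Count so far: 5
Gen 12: crossing 1x5. Involves strand 2? no. Count so far: 5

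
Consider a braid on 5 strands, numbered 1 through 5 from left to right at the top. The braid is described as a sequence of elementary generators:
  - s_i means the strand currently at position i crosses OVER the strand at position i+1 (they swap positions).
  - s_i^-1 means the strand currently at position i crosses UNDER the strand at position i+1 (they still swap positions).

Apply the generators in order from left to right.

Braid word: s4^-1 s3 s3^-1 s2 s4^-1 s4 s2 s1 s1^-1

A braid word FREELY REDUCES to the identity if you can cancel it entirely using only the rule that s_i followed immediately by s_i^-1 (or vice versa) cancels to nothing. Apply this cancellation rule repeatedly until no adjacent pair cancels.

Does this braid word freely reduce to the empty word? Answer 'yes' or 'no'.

Answer: no

Derivation:
Gen 1 (s4^-1): push. Stack: [s4^-1]
Gen 2 (s3): push. Stack: [s4^-1 s3]
Gen 3 (s3^-1): cancels prior s3. Stack: [s4^-1]
Gen 4 (s2): push. Stack: [s4^-1 s2]
Gen 5 (s4^-1): push. Stack: [s4^-1 s2 s4^-1]
Gen 6 (s4): cancels prior s4^-1. Stack: [s4^-1 s2]
Gen 7 (s2): push. Stack: [s4^-1 s2 s2]
Gen 8 (s1): push. Stack: [s4^-1 s2 s2 s1]
Gen 9 (s1^-1): cancels prior s1. Stack: [s4^-1 s2 s2]
Reduced word: s4^-1 s2 s2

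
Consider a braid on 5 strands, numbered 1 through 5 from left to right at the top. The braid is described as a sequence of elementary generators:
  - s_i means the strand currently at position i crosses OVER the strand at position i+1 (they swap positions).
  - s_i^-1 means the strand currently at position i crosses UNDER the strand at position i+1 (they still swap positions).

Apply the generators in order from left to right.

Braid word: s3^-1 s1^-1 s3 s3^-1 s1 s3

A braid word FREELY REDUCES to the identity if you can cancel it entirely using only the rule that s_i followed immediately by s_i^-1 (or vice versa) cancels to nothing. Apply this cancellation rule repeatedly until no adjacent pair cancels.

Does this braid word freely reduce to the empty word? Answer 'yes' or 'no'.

Gen 1 (s3^-1): push. Stack: [s3^-1]
Gen 2 (s1^-1): push. Stack: [s3^-1 s1^-1]
Gen 3 (s3): push. Stack: [s3^-1 s1^-1 s3]
Gen 4 (s3^-1): cancels prior s3. Stack: [s3^-1 s1^-1]
Gen 5 (s1): cancels prior s1^-1. Stack: [s3^-1]
Gen 6 (s3): cancels prior s3^-1. Stack: []
Reduced word: (empty)

Answer: yes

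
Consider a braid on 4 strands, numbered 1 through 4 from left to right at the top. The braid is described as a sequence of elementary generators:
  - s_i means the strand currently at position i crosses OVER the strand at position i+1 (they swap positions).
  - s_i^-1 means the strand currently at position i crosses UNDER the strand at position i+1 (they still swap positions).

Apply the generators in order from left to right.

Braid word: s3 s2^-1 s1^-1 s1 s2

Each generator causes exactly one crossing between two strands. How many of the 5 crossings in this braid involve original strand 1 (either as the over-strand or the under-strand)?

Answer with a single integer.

Answer: 2

Derivation:
Gen 1: crossing 3x4. Involves strand 1? no. Count so far: 0
Gen 2: crossing 2x4. Involves strand 1? no. Count so far: 0
Gen 3: crossing 1x4. Involves strand 1? yes. Count so far: 1
Gen 4: crossing 4x1. Involves strand 1? yes. Count so far: 2
Gen 5: crossing 4x2. Involves strand 1? no. Count so far: 2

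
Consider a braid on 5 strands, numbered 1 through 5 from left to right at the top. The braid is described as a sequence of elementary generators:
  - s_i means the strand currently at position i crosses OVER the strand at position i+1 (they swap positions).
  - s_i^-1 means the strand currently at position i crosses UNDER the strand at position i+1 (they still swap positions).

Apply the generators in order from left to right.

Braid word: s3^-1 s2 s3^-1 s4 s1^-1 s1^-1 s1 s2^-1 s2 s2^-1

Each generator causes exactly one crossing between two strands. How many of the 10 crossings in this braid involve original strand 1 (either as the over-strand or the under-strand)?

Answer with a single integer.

Answer: 6

Derivation:
Gen 1: crossing 3x4. Involves strand 1? no. Count so far: 0
Gen 2: crossing 2x4. Involves strand 1? no. Count so far: 0
Gen 3: crossing 2x3. Involves strand 1? no. Count so far: 0
Gen 4: crossing 2x5. Involves strand 1? no. Count so far: 0
Gen 5: crossing 1x4. Involves strand 1? yes. Count so far: 1
Gen 6: crossing 4x1. Involves strand 1? yes. Count so far: 2
Gen 7: crossing 1x4. Involves strand 1? yes. Count so far: 3
Gen 8: crossing 1x3. Involves strand 1? yes. Count so far: 4
Gen 9: crossing 3x1. Involves strand 1? yes. Count so far: 5
Gen 10: crossing 1x3. Involves strand 1? yes. Count so far: 6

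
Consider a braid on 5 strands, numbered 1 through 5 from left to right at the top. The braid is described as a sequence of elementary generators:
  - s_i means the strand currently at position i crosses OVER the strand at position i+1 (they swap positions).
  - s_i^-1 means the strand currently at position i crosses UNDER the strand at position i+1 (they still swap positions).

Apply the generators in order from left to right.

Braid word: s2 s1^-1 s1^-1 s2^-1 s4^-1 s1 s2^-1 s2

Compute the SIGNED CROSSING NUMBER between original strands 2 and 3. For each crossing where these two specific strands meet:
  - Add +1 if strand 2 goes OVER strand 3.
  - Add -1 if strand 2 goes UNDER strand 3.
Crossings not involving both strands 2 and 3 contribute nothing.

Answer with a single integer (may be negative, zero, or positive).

Gen 1: 2 over 3. Both 2&3? yes. Contrib: +1. Sum: 1
Gen 2: crossing 1x3. Both 2&3? no. Sum: 1
Gen 3: crossing 3x1. Both 2&3? no. Sum: 1
Gen 4: 3 under 2. Both 2&3? yes. Contrib: +1. Sum: 2
Gen 5: crossing 4x5. Both 2&3? no. Sum: 2
Gen 6: crossing 1x2. Both 2&3? no. Sum: 2
Gen 7: crossing 1x3. Both 2&3? no. Sum: 2
Gen 8: crossing 3x1. Both 2&3? no. Sum: 2

Answer: 2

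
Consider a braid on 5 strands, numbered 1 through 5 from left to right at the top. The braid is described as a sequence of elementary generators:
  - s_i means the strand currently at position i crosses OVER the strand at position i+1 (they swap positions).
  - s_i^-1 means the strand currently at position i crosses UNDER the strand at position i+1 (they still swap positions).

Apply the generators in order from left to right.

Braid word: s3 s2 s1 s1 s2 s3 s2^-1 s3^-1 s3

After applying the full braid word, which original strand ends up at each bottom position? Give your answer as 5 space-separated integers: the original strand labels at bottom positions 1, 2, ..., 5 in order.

Gen 1 (s3): strand 3 crosses over strand 4. Perm now: [1 2 4 3 5]
Gen 2 (s2): strand 2 crosses over strand 4. Perm now: [1 4 2 3 5]
Gen 3 (s1): strand 1 crosses over strand 4. Perm now: [4 1 2 3 5]
Gen 4 (s1): strand 4 crosses over strand 1. Perm now: [1 4 2 3 5]
Gen 5 (s2): strand 4 crosses over strand 2. Perm now: [1 2 4 3 5]
Gen 6 (s3): strand 4 crosses over strand 3. Perm now: [1 2 3 4 5]
Gen 7 (s2^-1): strand 2 crosses under strand 3. Perm now: [1 3 2 4 5]
Gen 8 (s3^-1): strand 2 crosses under strand 4. Perm now: [1 3 4 2 5]
Gen 9 (s3): strand 4 crosses over strand 2. Perm now: [1 3 2 4 5]

Answer: 1 3 2 4 5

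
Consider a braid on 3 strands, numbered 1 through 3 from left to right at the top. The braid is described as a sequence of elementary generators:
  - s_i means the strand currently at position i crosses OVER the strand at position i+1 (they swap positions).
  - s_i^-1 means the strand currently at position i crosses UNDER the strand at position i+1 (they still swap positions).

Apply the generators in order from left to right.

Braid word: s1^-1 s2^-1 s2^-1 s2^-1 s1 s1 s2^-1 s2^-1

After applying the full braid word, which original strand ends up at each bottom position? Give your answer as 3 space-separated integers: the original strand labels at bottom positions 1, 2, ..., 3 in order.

Gen 1 (s1^-1): strand 1 crosses under strand 2. Perm now: [2 1 3]
Gen 2 (s2^-1): strand 1 crosses under strand 3. Perm now: [2 3 1]
Gen 3 (s2^-1): strand 3 crosses under strand 1. Perm now: [2 1 3]
Gen 4 (s2^-1): strand 1 crosses under strand 3. Perm now: [2 3 1]
Gen 5 (s1): strand 2 crosses over strand 3. Perm now: [3 2 1]
Gen 6 (s1): strand 3 crosses over strand 2. Perm now: [2 3 1]
Gen 7 (s2^-1): strand 3 crosses under strand 1. Perm now: [2 1 3]
Gen 8 (s2^-1): strand 1 crosses under strand 3. Perm now: [2 3 1]

Answer: 2 3 1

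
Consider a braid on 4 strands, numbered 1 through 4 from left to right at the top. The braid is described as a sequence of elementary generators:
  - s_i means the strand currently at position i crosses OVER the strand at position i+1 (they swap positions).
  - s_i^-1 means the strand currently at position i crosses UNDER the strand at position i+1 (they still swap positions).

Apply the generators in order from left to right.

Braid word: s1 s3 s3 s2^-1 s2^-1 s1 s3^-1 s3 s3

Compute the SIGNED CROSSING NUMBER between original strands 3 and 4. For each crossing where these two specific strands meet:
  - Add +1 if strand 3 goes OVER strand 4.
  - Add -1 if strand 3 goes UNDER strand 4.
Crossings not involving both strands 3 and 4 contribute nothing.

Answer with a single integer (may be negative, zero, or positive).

Gen 1: crossing 1x2. Both 3&4? no. Sum: 0
Gen 2: 3 over 4. Both 3&4? yes. Contrib: +1. Sum: 1
Gen 3: 4 over 3. Both 3&4? yes. Contrib: -1. Sum: 0
Gen 4: crossing 1x3. Both 3&4? no. Sum: 0
Gen 5: crossing 3x1. Both 3&4? no. Sum: 0
Gen 6: crossing 2x1. Both 3&4? no. Sum: 0
Gen 7: 3 under 4. Both 3&4? yes. Contrib: -1. Sum: -1
Gen 8: 4 over 3. Both 3&4? yes. Contrib: -1. Sum: -2
Gen 9: 3 over 4. Both 3&4? yes. Contrib: +1. Sum: -1

Answer: -1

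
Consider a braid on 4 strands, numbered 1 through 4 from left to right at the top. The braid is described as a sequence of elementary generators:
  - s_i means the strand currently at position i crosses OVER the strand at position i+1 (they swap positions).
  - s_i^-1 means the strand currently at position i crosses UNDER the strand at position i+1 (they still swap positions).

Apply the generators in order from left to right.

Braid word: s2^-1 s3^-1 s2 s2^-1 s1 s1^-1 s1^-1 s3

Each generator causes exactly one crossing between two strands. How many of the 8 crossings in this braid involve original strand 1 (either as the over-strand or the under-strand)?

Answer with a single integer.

Answer: 3

Derivation:
Gen 1: crossing 2x3. Involves strand 1? no. Count so far: 0
Gen 2: crossing 2x4. Involves strand 1? no. Count so far: 0
Gen 3: crossing 3x4. Involves strand 1? no. Count so far: 0
Gen 4: crossing 4x3. Involves strand 1? no. Count so far: 0
Gen 5: crossing 1x3. Involves strand 1? yes. Count so far: 1
Gen 6: crossing 3x1. Involves strand 1? yes. Count so far: 2
Gen 7: crossing 1x3. Involves strand 1? yes. Count so far: 3
Gen 8: crossing 4x2. Involves strand 1? no. Count so far: 3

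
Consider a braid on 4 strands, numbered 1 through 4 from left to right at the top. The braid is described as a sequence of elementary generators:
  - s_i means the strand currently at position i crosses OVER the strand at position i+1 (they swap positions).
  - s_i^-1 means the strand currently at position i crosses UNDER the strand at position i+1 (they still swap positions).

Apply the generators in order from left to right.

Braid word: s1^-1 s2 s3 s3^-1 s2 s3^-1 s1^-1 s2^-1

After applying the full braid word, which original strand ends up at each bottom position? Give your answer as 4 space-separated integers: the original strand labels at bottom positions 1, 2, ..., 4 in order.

Gen 1 (s1^-1): strand 1 crosses under strand 2. Perm now: [2 1 3 4]
Gen 2 (s2): strand 1 crosses over strand 3. Perm now: [2 3 1 4]
Gen 3 (s3): strand 1 crosses over strand 4. Perm now: [2 3 4 1]
Gen 4 (s3^-1): strand 4 crosses under strand 1. Perm now: [2 3 1 4]
Gen 5 (s2): strand 3 crosses over strand 1. Perm now: [2 1 3 4]
Gen 6 (s3^-1): strand 3 crosses under strand 4. Perm now: [2 1 4 3]
Gen 7 (s1^-1): strand 2 crosses under strand 1. Perm now: [1 2 4 3]
Gen 8 (s2^-1): strand 2 crosses under strand 4. Perm now: [1 4 2 3]

Answer: 1 4 2 3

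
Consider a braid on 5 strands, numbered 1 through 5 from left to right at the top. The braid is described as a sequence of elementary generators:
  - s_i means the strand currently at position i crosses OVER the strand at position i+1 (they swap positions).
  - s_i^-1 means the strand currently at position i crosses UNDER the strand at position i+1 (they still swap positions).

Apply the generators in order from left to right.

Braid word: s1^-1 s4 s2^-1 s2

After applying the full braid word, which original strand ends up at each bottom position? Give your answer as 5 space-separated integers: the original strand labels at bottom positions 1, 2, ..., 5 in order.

Answer: 2 1 3 5 4

Derivation:
Gen 1 (s1^-1): strand 1 crosses under strand 2. Perm now: [2 1 3 4 5]
Gen 2 (s4): strand 4 crosses over strand 5. Perm now: [2 1 3 5 4]
Gen 3 (s2^-1): strand 1 crosses under strand 3. Perm now: [2 3 1 5 4]
Gen 4 (s2): strand 3 crosses over strand 1. Perm now: [2 1 3 5 4]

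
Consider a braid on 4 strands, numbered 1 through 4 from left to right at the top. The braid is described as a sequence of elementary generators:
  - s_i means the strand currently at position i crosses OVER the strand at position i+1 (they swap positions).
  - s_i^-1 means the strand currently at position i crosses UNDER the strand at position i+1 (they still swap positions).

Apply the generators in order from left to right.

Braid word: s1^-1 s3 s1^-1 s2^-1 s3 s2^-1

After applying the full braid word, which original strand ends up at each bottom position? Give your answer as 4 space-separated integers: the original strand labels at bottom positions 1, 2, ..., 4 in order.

Gen 1 (s1^-1): strand 1 crosses under strand 2. Perm now: [2 1 3 4]
Gen 2 (s3): strand 3 crosses over strand 4. Perm now: [2 1 4 3]
Gen 3 (s1^-1): strand 2 crosses under strand 1. Perm now: [1 2 4 3]
Gen 4 (s2^-1): strand 2 crosses under strand 4. Perm now: [1 4 2 3]
Gen 5 (s3): strand 2 crosses over strand 3. Perm now: [1 4 3 2]
Gen 6 (s2^-1): strand 4 crosses under strand 3. Perm now: [1 3 4 2]

Answer: 1 3 4 2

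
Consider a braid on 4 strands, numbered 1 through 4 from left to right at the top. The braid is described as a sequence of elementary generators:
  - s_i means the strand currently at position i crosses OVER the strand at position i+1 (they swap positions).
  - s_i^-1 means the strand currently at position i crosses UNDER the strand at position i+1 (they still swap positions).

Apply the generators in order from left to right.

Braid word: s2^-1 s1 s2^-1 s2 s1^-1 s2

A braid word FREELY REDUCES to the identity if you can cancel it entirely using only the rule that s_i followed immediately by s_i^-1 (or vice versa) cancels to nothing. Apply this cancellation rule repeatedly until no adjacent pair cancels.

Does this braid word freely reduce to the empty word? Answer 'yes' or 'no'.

Gen 1 (s2^-1): push. Stack: [s2^-1]
Gen 2 (s1): push. Stack: [s2^-1 s1]
Gen 3 (s2^-1): push. Stack: [s2^-1 s1 s2^-1]
Gen 4 (s2): cancels prior s2^-1. Stack: [s2^-1 s1]
Gen 5 (s1^-1): cancels prior s1. Stack: [s2^-1]
Gen 6 (s2): cancels prior s2^-1. Stack: []
Reduced word: (empty)

Answer: yes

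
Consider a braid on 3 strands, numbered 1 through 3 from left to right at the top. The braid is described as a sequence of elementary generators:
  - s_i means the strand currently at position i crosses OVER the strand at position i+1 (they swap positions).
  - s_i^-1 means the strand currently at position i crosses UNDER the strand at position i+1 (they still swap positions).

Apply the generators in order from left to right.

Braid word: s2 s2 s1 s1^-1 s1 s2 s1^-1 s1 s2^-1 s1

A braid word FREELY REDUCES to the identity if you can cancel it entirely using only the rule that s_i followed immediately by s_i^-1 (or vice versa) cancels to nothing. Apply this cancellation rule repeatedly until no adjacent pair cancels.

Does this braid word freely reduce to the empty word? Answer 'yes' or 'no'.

Answer: no

Derivation:
Gen 1 (s2): push. Stack: [s2]
Gen 2 (s2): push. Stack: [s2 s2]
Gen 3 (s1): push. Stack: [s2 s2 s1]
Gen 4 (s1^-1): cancels prior s1. Stack: [s2 s2]
Gen 5 (s1): push. Stack: [s2 s2 s1]
Gen 6 (s2): push. Stack: [s2 s2 s1 s2]
Gen 7 (s1^-1): push. Stack: [s2 s2 s1 s2 s1^-1]
Gen 8 (s1): cancels prior s1^-1. Stack: [s2 s2 s1 s2]
Gen 9 (s2^-1): cancels prior s2. Stack: [s2 s2 s1]
Gen 10 (s1): push. Stack: [s2 s2 s1 s1]
Reduced word: s2 s2 s1 s1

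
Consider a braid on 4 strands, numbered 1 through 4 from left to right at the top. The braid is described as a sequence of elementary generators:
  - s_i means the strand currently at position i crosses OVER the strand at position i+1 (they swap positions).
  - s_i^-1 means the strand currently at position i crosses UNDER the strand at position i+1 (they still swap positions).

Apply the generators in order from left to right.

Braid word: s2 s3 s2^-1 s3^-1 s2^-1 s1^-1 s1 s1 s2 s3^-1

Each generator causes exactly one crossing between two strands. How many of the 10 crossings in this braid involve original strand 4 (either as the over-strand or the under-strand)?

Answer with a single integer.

Gen 1: crossing 2x3. Involves strand 4? no. Count so far: 0
Gen 2: crossing 2x4. Involves strand 4? yes. Count so far: 1
Gen 3: crossing 3x4. Involves strand 4? yes. Count so far: 2
Gen 4: crossing 3x2. Involves strand 4? no. Count so far: 2
Gen 5: crossing 4x2. Involves strand 4? yes. Count so far: 3
Gen 6: crossing 1x2. Involves strand 4? no. Count so far: 3
Gen 7: crossing 2x1. Involves strand 4? no. Count so far: 3
Gen 8: crossing 1x2. Involves strand 4? no. Count so far: 3
Gen 9: crossing 1x4. Involves strand 4? yes. Count so far: 4
Gen 10: crossing 1x3. Involves strand 4? no. Count so far: 4

Answer: 4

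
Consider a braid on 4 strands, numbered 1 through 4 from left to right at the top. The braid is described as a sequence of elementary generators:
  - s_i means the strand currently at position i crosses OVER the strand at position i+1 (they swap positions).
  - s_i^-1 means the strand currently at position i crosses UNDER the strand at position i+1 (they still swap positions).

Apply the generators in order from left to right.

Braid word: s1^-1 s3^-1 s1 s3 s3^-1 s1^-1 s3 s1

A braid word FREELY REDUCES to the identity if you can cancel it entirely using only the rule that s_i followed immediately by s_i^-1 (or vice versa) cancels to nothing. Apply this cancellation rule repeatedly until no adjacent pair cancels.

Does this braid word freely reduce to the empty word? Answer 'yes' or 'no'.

Answer: yes

Derivation:
Gen 1 (s1^-1): push. Stack: [s1^-1]
Gen 2 (s3^-1): push. Stack: [s1^-1 s3^-1]
Gen 3 (s1): push. Stack: [s1^-1 s3^-1 s1]
Gen 4 (s3): push. Stack: [s1^-1 s3^-1 s1 s3]
Gen 5 (s3^-1): cancels prior s3. Stack: [s1^-1 s3^-1 s1]
Gen 6 (s1^-1): cancels prior s1. Stack: [s1^-1 s3^-1]
Gen 7 (s3): cancels prior s3^-1. Stack: [s1^-1]
Gen 8 (s1): cancels prior s1^-1. Stack: []
Reduced word: (empty)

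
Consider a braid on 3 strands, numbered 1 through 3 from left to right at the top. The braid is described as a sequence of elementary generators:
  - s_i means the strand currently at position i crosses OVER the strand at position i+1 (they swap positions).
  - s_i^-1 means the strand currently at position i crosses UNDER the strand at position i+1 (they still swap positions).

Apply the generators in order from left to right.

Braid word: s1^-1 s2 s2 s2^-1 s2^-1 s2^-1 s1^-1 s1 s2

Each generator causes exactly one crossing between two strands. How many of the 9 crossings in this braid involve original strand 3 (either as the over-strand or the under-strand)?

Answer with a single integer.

Answer: 8

Derivation:
Gen 1: crossing 1x2. Involves strand 3? no. Count so far: 0
Gen 2: crossing 1x3. Involves strand 3? yes. Count so far: 1
Gen 3: crossing 3x1. Involves strand 3? yes. Count so far: 2
Gen 4: crossing 1x3. Involves strand 3? yes. Count so far: 3
Gen 5: crossing 3x1. Involves strand 3? yes. Count so far: 4
Gen 6: crossing 1x3. Involves strand 3? yes. Count so far: 5
Gen 7: crossing 2x3. Involves strand 3? yes. Count so far: 6
Gen 8: crossing 3x2. Involves strand 3? yes. Count so far: 7
Gen 9: crossing 3x1. Involves strand 3? yes. Count so far: 8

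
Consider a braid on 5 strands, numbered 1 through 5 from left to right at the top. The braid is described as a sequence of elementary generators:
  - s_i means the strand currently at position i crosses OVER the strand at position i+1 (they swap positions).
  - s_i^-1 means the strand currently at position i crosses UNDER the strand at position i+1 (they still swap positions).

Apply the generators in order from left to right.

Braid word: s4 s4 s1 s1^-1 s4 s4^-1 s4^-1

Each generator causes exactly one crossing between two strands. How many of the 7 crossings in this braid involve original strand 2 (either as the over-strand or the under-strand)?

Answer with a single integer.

Gen 1: crossing 4x5. Involves strand 2? no. Count so far: 0
Gen 2: crossing 5x4. Involves strand 2? no. Count so far: 0
Gen 3: crossing 1x2. Involves strand 2? yes. Count so far: 1
Gen 4: crossing 2x1. Involves strand 2? yes. Count so far: 2
Gen 5: crossing 4x5. Involves strand 2? no. Count so far: 2
Gen 6: crossing 5x4. Involves strand 2? no. Count so far: 2
Gen 7: crossing 4x5. Involves strand 2? no. Count so far: 2

Answer: 2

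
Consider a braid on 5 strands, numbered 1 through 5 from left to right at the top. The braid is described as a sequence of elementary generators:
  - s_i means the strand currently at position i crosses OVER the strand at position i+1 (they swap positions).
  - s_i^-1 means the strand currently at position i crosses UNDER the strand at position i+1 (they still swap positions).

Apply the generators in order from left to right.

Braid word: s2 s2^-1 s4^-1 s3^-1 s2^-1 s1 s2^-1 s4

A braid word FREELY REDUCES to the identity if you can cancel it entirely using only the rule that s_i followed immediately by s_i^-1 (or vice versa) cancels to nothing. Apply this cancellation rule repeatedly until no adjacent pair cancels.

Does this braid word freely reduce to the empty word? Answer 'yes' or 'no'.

Answer: no

Derivation:
Gen 1 (s2): push. Stack: [s2]
Gen 2 (s2^-1): cancels prior s2. Stack: []
Gen 3 (s4^-1): push. Stack: [s4^-1]
Gen 4 (s3^-1): push. Stack: [s4^-1 s3^-1]
Gen 5 (s2^-1): push. Stack: [s4^-1 s3^-1 s2^-1]
Gen 6 (s1): push. Stack: [s4^-1 s3^-1 s2^-1 s1]
Gen 7 (s2^-1): push. Stack: [s4^-1 s3^-1 s2^-1 s1 s2^-1]
Gen 8 (s4): push. Stack: [s4^-1 s3^-1 s2^-1 s1 s2^-1 s4]
Reduced word: s4^-1 s3^-1 s2^-1 s1 s2^-1 s4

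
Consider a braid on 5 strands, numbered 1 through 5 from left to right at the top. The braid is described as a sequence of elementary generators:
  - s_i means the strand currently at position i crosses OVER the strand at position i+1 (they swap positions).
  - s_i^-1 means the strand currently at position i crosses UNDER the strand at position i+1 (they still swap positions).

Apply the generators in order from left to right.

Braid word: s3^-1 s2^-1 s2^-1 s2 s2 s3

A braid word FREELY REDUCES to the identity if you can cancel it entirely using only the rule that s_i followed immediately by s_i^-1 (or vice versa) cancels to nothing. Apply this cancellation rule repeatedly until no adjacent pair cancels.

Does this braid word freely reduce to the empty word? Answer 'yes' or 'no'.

Answer: yes

Derivation:
Gen 1 (s3^-1): push. Stack: [s3^-1]
Gen 2 (s2^-1): push. Stack: [s3^-1 s2^-1]
Gen 3 (s2^-1): push. Stack: [s3^-1 s2^-1 s2^-1]
Gen 4 (s2): cancels prior s2^-1. Stack: [s3^-1 s2^-1]
Gen 5 (s2): cancels prior s2^-1. Stack: [s3^-1]
Gen 6 (s3): cancels prior s3^-1. Stack: []
Reduced word: (empty)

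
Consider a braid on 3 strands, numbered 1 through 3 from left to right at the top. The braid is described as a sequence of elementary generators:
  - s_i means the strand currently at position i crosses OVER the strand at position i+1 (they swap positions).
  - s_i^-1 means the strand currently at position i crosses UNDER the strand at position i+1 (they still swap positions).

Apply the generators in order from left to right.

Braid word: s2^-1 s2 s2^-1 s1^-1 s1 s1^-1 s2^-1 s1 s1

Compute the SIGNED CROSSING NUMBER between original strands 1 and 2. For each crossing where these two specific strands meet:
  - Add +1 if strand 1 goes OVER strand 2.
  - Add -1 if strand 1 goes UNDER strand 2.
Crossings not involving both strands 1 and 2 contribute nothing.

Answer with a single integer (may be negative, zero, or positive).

Gen 1: crossing 2x3. Both 1&2? no. Sum: 0
Gen 2: crossing 3x2. Both 1&2? no. Sum: 0
Gen 3: crossing 2x3. Both 1&2? no. Sum: 0
Gen 4: crossing 1x3. Both 1&2? no. Sum: 0
Gen 5: crossing 3x1. Both 1&2? no. Sum: 0
Gen 6: crossing 1x3. Both 1&2? no. Sum: 0
Gen 7: 1 under 2. Both 1&2? yes. Contrib: -1. Sum: -1
Gen 8: crossing 3x2. Both 1&2? no. Sum: -1
Gen 9: crossing 2x3. Both 1&2? no. Sum: -1

Answer: -1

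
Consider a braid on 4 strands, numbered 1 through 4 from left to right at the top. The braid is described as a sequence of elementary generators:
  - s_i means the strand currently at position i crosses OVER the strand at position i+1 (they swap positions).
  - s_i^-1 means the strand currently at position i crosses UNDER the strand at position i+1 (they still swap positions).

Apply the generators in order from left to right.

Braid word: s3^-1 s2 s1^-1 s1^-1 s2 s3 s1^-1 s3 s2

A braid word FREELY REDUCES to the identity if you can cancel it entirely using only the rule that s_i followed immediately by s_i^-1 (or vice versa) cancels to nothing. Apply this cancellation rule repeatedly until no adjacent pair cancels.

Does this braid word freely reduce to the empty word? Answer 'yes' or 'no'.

Gen 1 (s3^-1): push. Stack: [s3^-1]
Gen 2 (s2): push. Stack: [s3^-1 s2]
Gen 3 (s1^-1): push. Stack: [s3^-1 s2 s1^-1]
Gen 4 (s1^-1): push. Stack: [s3^-1 s2 s1^-1 s1^-1]
Gen 5 (s2): push. Stack: [s3^-1 s2 s1^-1 s1^-1 s2]
Gen 6 (s3): push. Stack: [s3^-1 s2 s1^-1 s1^-1 s2 s3]
Gen 7 (s1^-1): push. Stack: [s3^-1 s2 s1^-1 s1^-1 s2 s3 s1^-1]
Gen 8 (s3): push. Stack: [s3^-1 s2 s1^-1 s1^-1 s2 s3 s1^-1 s3]
Gen 9 (s2): push. Stack: [s3^-1 s2 s1^-1 s1^-1 s2 s3 s1^-1 s3 s2]
Reduced word: s3^-1 s2 s1^-1 s1^-1 s2 s3 s1^-1 s3 s2

Answer: no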